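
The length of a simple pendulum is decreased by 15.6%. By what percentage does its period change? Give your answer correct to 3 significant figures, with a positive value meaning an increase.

-8.13%

T ∝ √L, so T'/T = √(0.8440) = 0.9187.
Percentage change in T = (0.9187 − 1) × 100% = -8.13%.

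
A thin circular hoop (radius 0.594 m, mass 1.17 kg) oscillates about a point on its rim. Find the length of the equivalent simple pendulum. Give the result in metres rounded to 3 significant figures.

1.19 m

The equivalent simple-pendulum length is L_eq = I/(md), where I is about the pivot and d = 0.5940 m.
I_cm = mR² = 0.4128 kg·m², so I = I_cm + md² = 0.4128 + 0.4128 = 0.8256 kg·m².
L_eq = 0.8256/(1.17 × 0.5940) = 1.19 m.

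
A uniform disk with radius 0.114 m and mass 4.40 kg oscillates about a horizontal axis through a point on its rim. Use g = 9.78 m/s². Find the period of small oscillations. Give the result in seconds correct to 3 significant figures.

0.831 s

I_cm = ½mr² = 0.02859 kg·m². The pivot is at distance d = 0.114 m from the centre of mass.
By the parallel-axis theorem, I = I_cm + md² = 0.02859 + 0.05718 = 0.08577 kg·m².
T = 2π√(I/(mgd)) = 2π√(0.08577/(4.40 × 9.78 × 0.114)) = 0.831 s.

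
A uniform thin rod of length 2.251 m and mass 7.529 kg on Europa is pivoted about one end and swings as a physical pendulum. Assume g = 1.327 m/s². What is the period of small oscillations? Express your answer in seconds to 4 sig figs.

For a physical pendulum T = 2π√(I/(mgd)), with d = 1.1255 m from pivot to centre of mass.
I_cm = mL²/12 = 7.529 × 2.251²/12 = 3.1791 kg·m²; I = I_cm + md² = 3.1791 + 7.529 × 1.1255² = 12.716 kg·m².
T = 2π√(12.716/(7.529 × 1.327 × 1.1255)) = 6.682 s.

6.682 s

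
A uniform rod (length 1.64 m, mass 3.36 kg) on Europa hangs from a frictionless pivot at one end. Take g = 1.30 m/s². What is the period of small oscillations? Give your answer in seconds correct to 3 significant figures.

For a physical pendulum T = 2π√(I/(mgd)), with d = 0.8200 m from pivot to centre of mass.
I_cm = mL²/12 = 3.36 × 1.64²/12 = 0.7531 kg·m²; I = I_cm + md² = 0.7531 + 3.36 × 0.8200² = 3.012 kg·m².
T = 2π√(3.012/(3.36 × 1.30 × 0.8200)) = 5.76 s.

5.76 s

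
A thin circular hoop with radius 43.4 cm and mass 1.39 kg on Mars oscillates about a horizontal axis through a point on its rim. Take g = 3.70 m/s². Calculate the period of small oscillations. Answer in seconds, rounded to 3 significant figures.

3.04 s

I_cm = mr² = 0.2618 kg·m². The pivot is at distance d = 0.434 m from the centre of mass.
By the parallel-axis theorem, I = I_cm + md² = 0.2618 + 0.2618 = 0.5236 kg·m².
T = 2π√(I/(mgd)) = 2π√(0.5236/(1.39 × 3.70 × 0.434)) = 3.04 s.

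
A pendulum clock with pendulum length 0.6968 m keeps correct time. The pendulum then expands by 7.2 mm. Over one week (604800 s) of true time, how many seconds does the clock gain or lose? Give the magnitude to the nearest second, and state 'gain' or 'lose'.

T ∝ √L, so T'/T = √(0.70400/0.6968) = 1.00515.
In 604800 s of true time the clock registers 604800/1.00515 = 601699.3 s, so it loses 3101 s.

lose 3101 s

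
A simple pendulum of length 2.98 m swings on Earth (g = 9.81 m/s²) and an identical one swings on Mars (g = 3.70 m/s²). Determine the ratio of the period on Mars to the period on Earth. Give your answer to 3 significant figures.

1.63

T ∝ 1/√g, so T₂/T₁ = √(g₁/g₂) = √(9.81/3.70) = 1.63.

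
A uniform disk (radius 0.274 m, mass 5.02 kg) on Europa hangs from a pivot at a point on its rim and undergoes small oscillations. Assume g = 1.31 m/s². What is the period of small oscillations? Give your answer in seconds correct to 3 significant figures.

I_cm = ½mr² = 0.1884 kg·m². The pivot is at distance d = 0.274 m from the centre of mass.
By the parallel-axis theorem, I = I_cm + md² = 0.1884 + 0.3769 = 0.5653 kg·m².
T = 2π√(I/(mgd)) = 2π√(0.5653/(5.02 × 1.31 × 0.274)) = 3.52 s.

3.52 s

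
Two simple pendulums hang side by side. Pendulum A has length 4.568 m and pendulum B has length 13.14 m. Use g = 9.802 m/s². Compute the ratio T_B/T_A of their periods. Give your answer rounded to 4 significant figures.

T ∝ √L, so T_B/T_A = √(L_B/L_A) = √(13.14/4.568) = 1.696.

1.696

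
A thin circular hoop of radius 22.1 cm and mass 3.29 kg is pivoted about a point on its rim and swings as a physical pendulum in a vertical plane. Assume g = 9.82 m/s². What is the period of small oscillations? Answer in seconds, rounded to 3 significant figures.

1.33 s

I_cm = mr² = 0.1607 kg·m². The pivot is at distance d = 0.221 m from the centre of mass.
By the parallel-axis theorem, I = I_cm + md² = 0.1607 + 0.1607 = 0.3214 kg·m².
T = 2π√(I/(mgd)) = 2π√(0.3214/(3.29 × 9.82 × 0.221)) = 1.33 s.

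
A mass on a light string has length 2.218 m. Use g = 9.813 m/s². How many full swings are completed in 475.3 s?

T = 2π√(L/g) = 2π√(2.218/9.813) = 2.9872 s.
Number of complete oscillations = ⌊475.3/2.9872⌋ = ⌊159.11⌋ = 159.

159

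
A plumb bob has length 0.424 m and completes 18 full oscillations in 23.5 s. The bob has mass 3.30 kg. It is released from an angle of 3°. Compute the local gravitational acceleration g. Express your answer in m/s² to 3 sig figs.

9.82 m/s²

T = 23.5/18 = 1.306 s.
From T = 2π√(L/g), g = 4π²L/T² = 4π² × 0.424/1.306² = 9.82 m/s².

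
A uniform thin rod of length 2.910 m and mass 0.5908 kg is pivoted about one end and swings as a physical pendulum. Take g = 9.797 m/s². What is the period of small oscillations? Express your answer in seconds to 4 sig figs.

For a physical pendulum T = 2π√(I/(mgd)), with d = 1.4550 m from pivot to centre of mass.
I_cm = mL²/12 = 0.5908 × 2.910²/12 = 0.41691 kg·m²; I = I_cm + md² = 0.41691 + 0.5908 × 1.4550² = 1.6677 kg·m².
T = 2π√(1.6677/(0.5908 × 9.797 × 1.4550)) = 2.796 s.

2.796 s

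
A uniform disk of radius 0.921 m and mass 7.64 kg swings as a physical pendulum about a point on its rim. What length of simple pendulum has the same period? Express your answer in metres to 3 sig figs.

1.38 m

The equivalent simple-pendulum length is L_eq = I/(md), where I is about the pivot and d = 0.9210 m.
I_cm = ½mR² = 3.240 kg·m², so I = I_cm + md² = 3.240 + 6.481 = 9.721 kg·m².
L_eq = 9.721/(7.64 × 0.9210) = 1.38 m.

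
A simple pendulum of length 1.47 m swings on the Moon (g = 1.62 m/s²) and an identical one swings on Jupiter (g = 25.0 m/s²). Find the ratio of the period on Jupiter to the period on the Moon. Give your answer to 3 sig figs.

0.255

T ∝ 1/√g, so T₂/T₁ = √(g₁/g₂) = √(1.62/25.0) = 0.255.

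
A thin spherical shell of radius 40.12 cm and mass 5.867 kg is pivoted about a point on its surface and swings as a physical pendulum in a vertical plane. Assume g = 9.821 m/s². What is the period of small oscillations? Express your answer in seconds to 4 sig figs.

1.639 s

I_cm = (2/3)mr² = 0.62957 kg·m². The pivot is at distance d = 0.4012 m from the centre of mass.
By the parallel-axis theorem, I = I_cm + md² = 0.62957 + 0.94436 = 1.5739 kg·m².
T = 2π√(I/(mgd)) = 2π√(1.5739/(5.867 × 9.821 × 0.4012)) = 1.639 s.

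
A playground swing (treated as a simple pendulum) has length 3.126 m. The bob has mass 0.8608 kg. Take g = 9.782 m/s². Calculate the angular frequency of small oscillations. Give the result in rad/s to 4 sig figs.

ω = √(g/L) = √(9.782/3.126) = 1.769 rad/s.

1.769 rad/s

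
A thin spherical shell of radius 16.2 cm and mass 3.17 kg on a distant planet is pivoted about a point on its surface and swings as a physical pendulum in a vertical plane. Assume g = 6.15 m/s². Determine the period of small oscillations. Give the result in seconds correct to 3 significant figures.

I_cm = (2/3)mr² = 0.05546 kg·m². The pivot is at distance d = 0.162 m from the centre of mass.
By the parallel-axis theorem, I = I_cm + md² = 0.05546 + 0.08319 = 0.1387 kg·m².
T = 2π√(I/(mgd)) = 2π√(0.1387/(3.17 × 6.15 × 0.162)) = 1.32 s.

1.32 s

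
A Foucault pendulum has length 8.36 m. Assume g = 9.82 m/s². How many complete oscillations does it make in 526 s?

T = 2π√(L/g) = 2π√(8.36/9.82) = 5.797 s.
Number of complete oscillations = ⌊526/5.797⌋ = ⌊90.73⌋ = 90.

90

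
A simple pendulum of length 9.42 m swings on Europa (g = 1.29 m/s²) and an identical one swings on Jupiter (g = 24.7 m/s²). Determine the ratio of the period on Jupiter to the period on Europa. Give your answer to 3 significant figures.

0.229

T ∝ 1/√g, so T₂/T₁ = √(g₁/g₂) = √(1.29/24.7) = 0.229.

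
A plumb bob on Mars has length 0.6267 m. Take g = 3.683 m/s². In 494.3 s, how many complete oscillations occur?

190

T = 2π√(L/g) = 2π√(0.6267/3.683) = 2.5918 s.
Number of complete oscillations = ⌊494.3/2.5918⌋ = ⌊190.71⌋ = 190.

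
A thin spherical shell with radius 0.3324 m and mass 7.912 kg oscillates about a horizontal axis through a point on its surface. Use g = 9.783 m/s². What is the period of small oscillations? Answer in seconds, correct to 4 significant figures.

I_cm = (2/3)mr² = 0.58280 kg·m². The pivot is at distance d = 0.3324 m from the centre of mass.
By the parallel-axis theorem, I = I_cm + md² = 0.58280 + 0.87419 = 1.4570 kg·m².
T = 2π√(I/(mgd)) = 2π√(1.4570/(7.912 × 9.783 × 0.3324)) = 1.495 s.

1.495 s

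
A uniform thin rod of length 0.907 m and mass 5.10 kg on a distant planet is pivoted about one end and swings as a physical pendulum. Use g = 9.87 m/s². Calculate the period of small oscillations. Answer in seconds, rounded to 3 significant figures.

For a physical pendulum T = 2π√(I/(mgd)), with d = 0.4535 m from pivot to centre of mass.
I_cm = mL²/12 = 5.10 × 0.907²/12 = 0.3496 kg·m²; I = I_cm + md² = 0.3496 + 5.10 × 0.4535² = 1.399 kg·m².
T = 2π√(1.399/(5.10 × 9.87 × 0.4535)) = 1.56 s.

1.56 s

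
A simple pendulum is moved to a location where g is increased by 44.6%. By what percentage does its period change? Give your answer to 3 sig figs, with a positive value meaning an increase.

-16.8%

T ∝ 1/√g, so T'/T = 1/√(1.446) = 0.8316.
Percentage change in T = (0.8316 − 1) × 100% = -16.8%.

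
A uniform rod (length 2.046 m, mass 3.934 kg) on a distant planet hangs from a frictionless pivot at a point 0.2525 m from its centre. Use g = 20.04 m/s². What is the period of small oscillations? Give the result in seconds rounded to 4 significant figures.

1.794 s

For a physical pendulum T = 2π√(I/(mgd)), with d = 0.25250 m from pivot to centre of mass.
I_cm = mL²/12 = 3.934 × 2.046²/12 = 1.3723 kg·m²; I = I_cm + md² = 1.3723 + 3.934 × 0.25250² = 1.6232 kg·m².
T = 2π√(1.6232/(3.934 × 20.04 × 0.25250)) = 1.794 s.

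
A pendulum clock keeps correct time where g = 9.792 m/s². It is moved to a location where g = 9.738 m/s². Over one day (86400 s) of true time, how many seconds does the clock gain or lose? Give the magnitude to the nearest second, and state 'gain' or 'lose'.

lose 239 s

The clock's period scales as T ∝ 1/√g, so T'/T = √(9.792/9.738) = 1.00277.
In 86400 s of true time the clock registers 86400/1.00277 = 86161.4 s, so it loses 239 s.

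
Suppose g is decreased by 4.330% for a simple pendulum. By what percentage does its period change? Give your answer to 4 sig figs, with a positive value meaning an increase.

2.238%

T ∝ 1/√g, so T'/T = 1/√(0.95670) = 1.0224.
Percentage change in T = (1.0224 − 1) × 100% = 2.238%.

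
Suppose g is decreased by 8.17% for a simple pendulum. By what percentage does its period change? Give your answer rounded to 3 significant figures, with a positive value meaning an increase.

4.35%

T ∝ 1/√g, so T'/T = 1/√(0.9183) = 1.044.
Percentage change in T = (1.044 − 1) × 100% = 4.35%.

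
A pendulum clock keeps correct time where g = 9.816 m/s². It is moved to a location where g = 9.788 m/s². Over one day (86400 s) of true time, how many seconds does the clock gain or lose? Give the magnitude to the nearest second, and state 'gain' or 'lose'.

lose 123 s

The clock's period scales as T ∝ 1/√g, so T'/T = √(9.816/9.788) = 1.00143.
In 86400 s of true time the clock registers 86400/1.00143 = 86276.7 s, so it loses 123 s.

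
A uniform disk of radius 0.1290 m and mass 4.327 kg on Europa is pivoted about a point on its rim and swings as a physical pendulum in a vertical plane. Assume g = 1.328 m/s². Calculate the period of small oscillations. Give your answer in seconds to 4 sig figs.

I_cm = ½mr² = 0.036003 kg·m². The pivot is at distance d = 0.1290 m from the centre of mass.
By the parallel-axis theorem, I = I_cm + md² = 0.036003 + 0.072006 = 0.10801 kg·m².
T = 2π√(I/(mgd)) = 2π√(0.10801/(4.327 × 1.328 × 0.1290)) = 2.398 s.

2.398 s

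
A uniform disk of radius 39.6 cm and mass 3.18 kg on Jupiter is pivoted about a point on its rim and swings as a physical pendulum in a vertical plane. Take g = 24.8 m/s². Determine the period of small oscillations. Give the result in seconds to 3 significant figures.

0.972 s

I_cm = ½mr² = 0.2493 kg·m². The pivot is at distance d = 0.396 m from the centre of mass.
By the parallel-axis theorem, I = I_cm + md² = 0.2493 + 0.4987 = 0.7480 kg·m².
T = 2π√(I/(mgd)) = 2π√(0.7480/(3.18 × 24.8 × 0.396)) = 0.972 s.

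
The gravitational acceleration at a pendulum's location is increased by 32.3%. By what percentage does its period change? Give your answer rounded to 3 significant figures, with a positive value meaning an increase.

T ∝ 1/√g, so T'/T = 1/√(1.323) = 0.8694.
Percentage change in T = (0.8694 − 1) × 100% = -13.1%.

-13.1%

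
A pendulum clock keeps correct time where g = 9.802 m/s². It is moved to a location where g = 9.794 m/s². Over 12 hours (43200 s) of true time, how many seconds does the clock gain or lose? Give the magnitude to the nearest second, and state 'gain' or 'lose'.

lose 18 s

The clock's period scales as T ∝ 1/√g, so T'/T = √(9.802/9.794) = 1.00041.
In 43200 s of true time the clock registers 43200/1.00041 = 43182.4 s, so it loses 18 s.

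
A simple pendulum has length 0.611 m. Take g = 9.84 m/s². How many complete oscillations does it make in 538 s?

T = 2π√(L/g) = 2π√(0.611/9.84) = 1.566 s.
Number of complete oscillations = ⌊538/1.566⌋ = ⌊343.6⌋ = 343.

343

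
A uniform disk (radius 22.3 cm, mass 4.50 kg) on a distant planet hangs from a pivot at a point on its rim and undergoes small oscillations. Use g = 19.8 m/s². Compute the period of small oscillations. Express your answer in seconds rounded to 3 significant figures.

0.817 s

I_cm = ½mr² = 0.1119 kg·m². The pivot is at distance d = 0.223 m from the centre of mass.
By the parallel-axis theorem, I = I_cm + md² = 0.1119 + 0.2238 = 0.3357 kg·m².
T = 2π√(I/(mgd)) = 2π√(0.3357/(4.50 × 19.8 × 0.223)) = 0.817 s.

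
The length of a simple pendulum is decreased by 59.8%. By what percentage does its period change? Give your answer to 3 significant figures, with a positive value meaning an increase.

-36.6%

T ∝ √L, so T'/T = √(0.4020) = 0.6340.
Percentage change in T = (0.6340 − 1) × 100% = -36.6%.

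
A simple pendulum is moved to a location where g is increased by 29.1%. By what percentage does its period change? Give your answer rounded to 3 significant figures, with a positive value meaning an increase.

-12.0%

T ∝ 1/√g, so T'/T = 1/√(1.291) = 0.8801.
Percentage change in T = (0.8801 − 1) × 100% = -12.0%.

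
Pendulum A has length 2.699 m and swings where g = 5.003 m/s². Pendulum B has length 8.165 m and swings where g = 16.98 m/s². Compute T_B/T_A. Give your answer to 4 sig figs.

T = 2π√(L/g), so T_B/T_A = √((L_B/g_B)/(L_A/g_A)) = √((8.165/16.98)/(2.699/5.003)) = 0.9441.

0.9441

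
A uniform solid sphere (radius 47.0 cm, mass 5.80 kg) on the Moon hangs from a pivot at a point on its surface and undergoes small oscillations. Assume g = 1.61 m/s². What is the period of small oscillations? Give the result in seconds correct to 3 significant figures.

I_cm = (2/5)mr² = 0.5125 kg·m². The pivot is at distance d = 0.470 m from the centre of mass.
By the parallel-axis theorem, I = I_cm + md² = 0.5125 + 1.281 = 1.794 kg·m².
T = 2π√(I/(mgd)) = 2π√(1.794/(5.80 × 1.61 × 0.470)) = 4.02 s.

4.02 s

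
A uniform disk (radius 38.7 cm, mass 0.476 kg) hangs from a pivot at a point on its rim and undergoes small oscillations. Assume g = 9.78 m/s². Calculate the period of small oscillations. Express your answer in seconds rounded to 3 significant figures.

1.53 s

I_cm = ½mr² = 0.03565 kg·m². The pivot is at distance d = 0.387 m from the centre of mass.
By the parallel-axis theorem, I = I_cm + md² = 0.03565 + 0.07129 = 0.1069 kg·m².
T = 2π√(I/(mgd)) = 2π√(0.1069/(0.476 × 9.78 × 0.387)) = 1.53 s.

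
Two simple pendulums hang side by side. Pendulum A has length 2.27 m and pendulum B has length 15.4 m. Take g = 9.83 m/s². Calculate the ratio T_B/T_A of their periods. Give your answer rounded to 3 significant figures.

2.60

T ∝ √L, so T_B/T_A = √(L_B/L_A) = √(15.4/2.27) = 2.60.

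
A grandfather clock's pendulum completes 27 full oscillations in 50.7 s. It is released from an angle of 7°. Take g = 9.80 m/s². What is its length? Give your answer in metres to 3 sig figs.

0.875 m

T = 50.7/27 = 1.878 s.
From T = 2π√(L/g), L = gT²/(4π²) = 9.80 × 1.878²/(4π²) = 0.875 m.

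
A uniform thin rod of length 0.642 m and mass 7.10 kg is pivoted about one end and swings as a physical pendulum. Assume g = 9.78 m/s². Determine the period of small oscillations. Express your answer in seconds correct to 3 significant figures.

For a physical pendulum T = 2π√(I/(mgd)), with d = 0.3210 m from pivot to centre of mass.
I_cm = mL²/12 = 7.10 × 0.642²/12 = 0.2439 kg·m²; I = I_cm + md² = 0.2439 + 7.10 × 0.3210² = 0.9755 kg·m².
T = 2π√(0.9755/(7.10 × 9.78 × 0.3210)) = 1.31 s.

1.31 s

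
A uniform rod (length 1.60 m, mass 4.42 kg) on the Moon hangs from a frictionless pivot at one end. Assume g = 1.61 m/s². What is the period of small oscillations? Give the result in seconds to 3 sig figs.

5.11 s

For a physical pendulum T = 2π√(I/(mgd)), with d = 0.8000 m from pivot to centre of mass.
I_cm = mL²/12 = 4.42 × 1.60²/12 = 0.9429 kg·m²; I = I_cm + md² = 0.9429 + 4.42 × 0.8000² = 3.772 kg·m².
T = 2π√(3.772/(4.42 × 1.61 × 0.8000)) = 5.11 s.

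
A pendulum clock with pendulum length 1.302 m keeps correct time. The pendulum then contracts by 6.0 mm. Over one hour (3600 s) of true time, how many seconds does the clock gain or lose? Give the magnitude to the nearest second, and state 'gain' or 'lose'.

T ∝ √L, so T'/T = √(1.29600/1.302) = 0.997693.
In 3600 s of true time the clock registers 3600/0.997693 = 3608.3 s, so it gains 8 s.

gain 8 s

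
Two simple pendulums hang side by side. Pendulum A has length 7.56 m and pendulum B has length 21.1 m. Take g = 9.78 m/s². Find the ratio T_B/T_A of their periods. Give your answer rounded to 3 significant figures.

1.67

T ∝ √L, so T_B/T_A = √(L_B/L_A) = √(21.1/7.56) = 1.67.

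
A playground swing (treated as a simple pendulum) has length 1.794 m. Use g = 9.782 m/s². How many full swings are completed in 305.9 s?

113

T = 2π√(L/g) = 2π√(1.794/9.782) = 2.6908 s.
Number of complete oscillations = ⌊305.9/2.6908⌋ = ⌊113.68⌋ = 113.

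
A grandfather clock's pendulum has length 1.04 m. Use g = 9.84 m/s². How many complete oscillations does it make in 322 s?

T = 2π√(L/g) = 2π√(1.04/9.84) = 2.043 s.
Number of complete oscillations = ⌊322/2.043⌋ = ⌊157.6⌋ = 157.

157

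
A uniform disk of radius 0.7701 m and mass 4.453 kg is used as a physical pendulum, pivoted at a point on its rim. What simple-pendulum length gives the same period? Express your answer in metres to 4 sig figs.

1.155 m

The equivalent simple-pendulum length is L_eq = I/(md), where I is about the pivot and d = 0.77010 m.
I_cm = ½mR² = 1.3204 kg·m², so I = I_cm + md² = 1.3204 + 2.6409 = 3.9613 kg·m².
L_eq = 3.9613/(4.453 × 0.77010) = 1.155 m.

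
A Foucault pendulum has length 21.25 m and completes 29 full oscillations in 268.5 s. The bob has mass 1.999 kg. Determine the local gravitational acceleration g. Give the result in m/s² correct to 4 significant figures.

9.786 m/s²

T = 268.5/29 = 9.2586 s.
From T = 2π√(L/g), g = 4π²L/T² = 4π² × 21.25/9.2586² = 9.786 m/s².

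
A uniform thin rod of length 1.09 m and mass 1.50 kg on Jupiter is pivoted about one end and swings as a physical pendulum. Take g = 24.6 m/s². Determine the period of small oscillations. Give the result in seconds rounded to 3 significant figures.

1.08 s

For a physical pendulum T = 2π√(I/(mgd)), with d = 0.5450 m from pivot to centre of mass.
I_cm = mL²/12 = 1.50 × 1.09²/12 = 0.1485 kg·m²; I = I_cm + md² = 0.1485 + 1.50 × 0.5450² = 0.5941 kg·m².
T = 2π√(0.5941/(1.50 × 24.6 × 0.5450)) = 1.08 s.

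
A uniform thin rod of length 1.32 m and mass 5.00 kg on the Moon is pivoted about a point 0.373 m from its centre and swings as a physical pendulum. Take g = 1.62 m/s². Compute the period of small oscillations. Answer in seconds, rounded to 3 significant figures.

For a physical pendulum T = 2π√(I/(mgd)), with d = 0.3730 m from pivot to centre of mass.
I_cm = mL²/12 = 5.00 × 1.32²/12 = 0.7260 kg·m²; I = I_cm + md² = 0.7260 + 5.00 × 0.3730² = 1.422 kg·m².
T = 2π√(1.422/(5.00 × 1.62 × 0.3730)) = 4.31 s.

4.31 s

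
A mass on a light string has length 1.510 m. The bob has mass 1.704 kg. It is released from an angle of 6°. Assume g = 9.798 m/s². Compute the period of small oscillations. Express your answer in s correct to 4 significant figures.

T = 2π√(L/g) = 2π√(1.510/9.798) = 2π × 0.39257 = 2.467 s.

2.467 s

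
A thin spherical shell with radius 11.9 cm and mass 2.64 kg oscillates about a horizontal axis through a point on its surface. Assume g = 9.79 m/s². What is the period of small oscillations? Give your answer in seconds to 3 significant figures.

0.894 s

I_cm = (2/3)mr² = 0.02492 kg·m². The pivot is at distance d = 0.119 m from the centre of mass.
By the parallel-axis theorem, I = I_cm + md² = 0.02492 + 0.03739 = 0.06231 kg·m².
T = 2π√(I/(mgd)) = 2π√(0.06231/(2.64 × 9.79 × 0.119)) = 0.894 s.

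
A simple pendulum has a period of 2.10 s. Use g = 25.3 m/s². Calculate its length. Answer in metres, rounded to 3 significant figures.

From T = 2π√(L/g), L = gT²/(4π²) = 25.3 × 2.100²/(4π²) = 2.83 m.

2.83 m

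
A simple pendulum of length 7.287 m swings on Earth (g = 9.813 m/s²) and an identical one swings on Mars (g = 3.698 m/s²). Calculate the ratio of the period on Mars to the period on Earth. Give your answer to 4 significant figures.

T ∝ 1/√g, so T₂/T₁ = √(g₁/g₂) = √(9.813/3.698) = 1.629.

1.629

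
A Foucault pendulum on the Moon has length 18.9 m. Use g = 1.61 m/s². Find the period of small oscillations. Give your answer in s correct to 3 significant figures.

21.5 s

T = 2π√(L/g) = 2π√(18.9/1.61) = 2π × 3.426 = 21.5 s.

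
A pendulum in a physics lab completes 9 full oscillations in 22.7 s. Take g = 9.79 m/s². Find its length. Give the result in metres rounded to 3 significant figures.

1.58 m

T = 22.7/9 = 2.522 s.
From T = 2π√(L/g), L = gT²/(4π²) = 9.79 × 2.522²/(4π²) = 1.58 m.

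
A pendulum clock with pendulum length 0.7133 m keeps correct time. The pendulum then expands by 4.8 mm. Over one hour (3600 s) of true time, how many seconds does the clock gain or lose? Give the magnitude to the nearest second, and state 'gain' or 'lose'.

T ∝ √L, so T'/T = √(0.71810/0.7133) = 1.00336.
In 3600 s of true time the clock registers 3600/1.00336 = 3587.9 s, so it loses 12 s.

lose 12 s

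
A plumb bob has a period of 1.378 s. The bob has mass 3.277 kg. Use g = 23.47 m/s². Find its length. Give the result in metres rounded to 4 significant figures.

1.129 m

From T = 2π√(L/g), L = gT²/(4π²) = 23.47 × 1.3780²/(4π²) = 1.129 m.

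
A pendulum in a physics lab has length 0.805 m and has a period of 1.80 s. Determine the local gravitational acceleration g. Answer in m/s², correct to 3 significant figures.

9.81 m/s²

From T = 2π√(L/g), g = 4π²L/T² = 4π² × 0.805/1.800² = 9.81 m/s².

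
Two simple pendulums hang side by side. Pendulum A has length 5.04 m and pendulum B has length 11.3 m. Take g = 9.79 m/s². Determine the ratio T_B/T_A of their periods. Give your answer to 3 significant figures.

T ∝ √L, so T_B/T_A = √(L_B/L_A) = √(11.3/5.04) = 1.50.

1.50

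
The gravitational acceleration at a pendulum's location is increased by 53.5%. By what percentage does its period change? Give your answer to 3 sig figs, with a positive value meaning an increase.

T ∝ 1/√g, so T'/T = 1/√(1.535) = 0.8071.
Percentage change in T = (0.8071 − 1) × 100% = -19.3%.

-19.3%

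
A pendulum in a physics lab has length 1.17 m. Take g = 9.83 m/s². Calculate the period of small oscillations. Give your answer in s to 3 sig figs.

2.17 s

T = 2π√(L/g) = 2π√(1.17/9.83) = 2π × 0.3450 = 2.17 s.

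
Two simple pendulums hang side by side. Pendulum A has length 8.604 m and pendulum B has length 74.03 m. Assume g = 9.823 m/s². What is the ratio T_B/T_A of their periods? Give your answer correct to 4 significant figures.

T ∝ √L, so T_B/T_A = √(L_B/L_A) = √(74.03/8.604) = 2.933.

2.933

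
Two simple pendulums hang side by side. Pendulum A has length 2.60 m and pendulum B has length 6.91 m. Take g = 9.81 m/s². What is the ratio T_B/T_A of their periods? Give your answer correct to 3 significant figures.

T ∝ √L, so T_B/T_A = √(L_B/L_A) = √(6.91/2.60) = 1.63.

1.63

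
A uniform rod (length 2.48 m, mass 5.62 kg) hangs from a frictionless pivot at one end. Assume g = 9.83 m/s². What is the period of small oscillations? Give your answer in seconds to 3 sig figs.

For a physical pendulum T = 2π√(I/(mgd)), with d = 1.240 m from pivot to centre of mass.
I_cm = mL²/12 = 5.62 × 2.48²/12 = 2.880 kg·m²; I = I_cm + md² = 2.880 + 5.62 × 1.240² = 11.52 kg·m².
T = 2π√(11.52/(5.62 × 9.83 × 1.240)) = 2.58 s.

2.58 s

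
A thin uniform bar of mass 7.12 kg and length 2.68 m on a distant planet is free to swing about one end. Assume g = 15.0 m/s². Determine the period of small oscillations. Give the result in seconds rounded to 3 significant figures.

2.17 s

For a physical pendulum T = 2π√(I/(mgd)), with d = 1.340 m from pivot to centre of mass.
I_cm = mL²/12 = 7.12 × 2.68²/12 = 4.262 kg·m²; I = I_cm + md² = 4.262 + 7.12 × 1.340² = 17.05 kg·m².
T = 2π√(17.05/(7.12 × 15.0 × 1.340)) = 2.17 s.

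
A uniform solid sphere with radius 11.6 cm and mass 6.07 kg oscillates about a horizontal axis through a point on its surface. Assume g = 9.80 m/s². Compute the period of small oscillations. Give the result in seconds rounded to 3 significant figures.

0.809 s

I_cm = (2/5)mr² = 0.03267 kg·m². The pivot is at distance d = 0.116 m from the centre of mass.
By the parallel-axis theorem, I = I_cm + md² = 0.03267 + 0.08168 = 0.1143 kg·m².
T = 2π√(I/(mgd)) = 2π√(0.1143/(6.07 × 9.80 × 0.116)) = 0.809 s.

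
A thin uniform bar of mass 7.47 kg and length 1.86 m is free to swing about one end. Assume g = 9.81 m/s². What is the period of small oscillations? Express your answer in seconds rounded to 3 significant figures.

For a physical pendulum T = 2π√(I/(mgd)), with d = 0.9300 m from pivot to centre of mass.
I_cm = mL²/12 = 7.47 × 1.86²/12 = 2.154 kg·m²; I = I_cm + md² = 2.154 + 7.47 × 0.9300² = 8.614 kg·m².
T = 2π√(8.614/(7.47 × 9.81 × 0.9300)) = 2.23 s.

2.23 s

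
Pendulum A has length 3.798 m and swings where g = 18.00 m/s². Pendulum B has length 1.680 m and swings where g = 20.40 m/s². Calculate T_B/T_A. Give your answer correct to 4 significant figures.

0.6247

T = 2π√(L/g), so T_B/T_A = √((L_B/g_B)/(L_A/g_A)) = √((1.680/20.40)/(3.798/18.00)) = 0.6247.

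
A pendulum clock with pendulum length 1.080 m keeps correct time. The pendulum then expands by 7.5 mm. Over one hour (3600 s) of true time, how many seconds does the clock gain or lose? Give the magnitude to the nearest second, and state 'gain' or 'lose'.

lose 12 s

T ∝ √L, so T'/T = √(1.08750/1.080) = 1.00347.
In 3600 s of true time the clock registers 3600/1.00347 = 3587.6 s, so it loses 12 s.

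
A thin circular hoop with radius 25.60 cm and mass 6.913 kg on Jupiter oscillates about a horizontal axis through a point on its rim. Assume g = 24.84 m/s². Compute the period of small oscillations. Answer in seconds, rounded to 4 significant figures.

I_cm = mr² = 0.45305 kg·m². The pivot is at distance d = 0.2560 m from the centre of mass.
By the parallel-axis theorem, I = I_cm + md² = 0.45305 + 0.45305 = 0.90610 kg·m².
T = 2π√(I/(mgd)) = 2π√(0.90610/(6.913 × 24.84 × 0.2560)) = 0.9021 s.

0.9021 s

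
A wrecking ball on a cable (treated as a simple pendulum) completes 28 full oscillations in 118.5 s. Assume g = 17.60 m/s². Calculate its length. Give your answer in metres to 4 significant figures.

T = 118.5/28 = 4.2321 s.
From T = 2π√(L/g), L = gT²/(4π²) = 17.60 × 4.2321²/(4π²) = 7.985 m.

7.985 m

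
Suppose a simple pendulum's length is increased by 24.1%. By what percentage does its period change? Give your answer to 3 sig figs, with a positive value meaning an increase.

T ∝ √L, so T'/T = √(1.241) = 1.114.
Percentage change in T = (1.114 − 1) × 100% = 11.4%.

11.4%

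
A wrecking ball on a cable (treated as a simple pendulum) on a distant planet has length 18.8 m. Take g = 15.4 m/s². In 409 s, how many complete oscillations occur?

58

T = 2π√(L/g) = 2π√(18.8/15.4) = 6.942 s.
Number of complete oscillations = ⌊409/6.942⌋ = ⌊58.91⌋ = 58.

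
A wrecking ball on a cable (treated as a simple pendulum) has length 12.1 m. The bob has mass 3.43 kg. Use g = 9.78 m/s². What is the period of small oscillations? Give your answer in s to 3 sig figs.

6.99 s

T = 2π√(L/g) = 2π√(12.1/9.78) = 2π × 1.112 = 6.99 s.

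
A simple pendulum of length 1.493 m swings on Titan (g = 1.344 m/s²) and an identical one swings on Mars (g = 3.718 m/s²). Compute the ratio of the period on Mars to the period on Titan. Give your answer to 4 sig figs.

T ∝ 1/√g, so T₂/T₁ = √(g₁/g₂) = √(1.344/3.718) = 0.6012.

0.6012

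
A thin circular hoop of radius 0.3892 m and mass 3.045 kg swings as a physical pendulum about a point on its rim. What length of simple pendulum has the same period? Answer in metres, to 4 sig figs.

The equivalent simple-pendulum length is L_eq = I/(md), where I is about the pivot and d = 0.38920 m.
I_cm = mR² = 0.46125 kg·m², so I = I_cm + md² = 0.46125 + 0.46125 = 0.92249 kg·m².
L_eq = 0.92249/(3.045 × 0.38920) = 0.7784 m.

0.7784 m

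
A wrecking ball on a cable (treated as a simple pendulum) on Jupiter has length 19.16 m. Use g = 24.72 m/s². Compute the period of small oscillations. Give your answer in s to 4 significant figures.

T = 2π√(L/g) = 2π√(19.16/24.72) = 2π × 0.88039 = 5.532 s.

5.532 s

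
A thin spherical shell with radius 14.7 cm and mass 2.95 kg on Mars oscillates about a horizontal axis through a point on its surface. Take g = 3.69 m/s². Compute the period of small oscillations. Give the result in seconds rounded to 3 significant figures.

1.62 s

I_cm = (2/3)mr² = 0.04250 kg·m². The pivot is at distance d = 0.147 m from the centre of mass.
By the parallel-axis theorem, I = I_cm + md² = 0.04250 + 0.06375 = 0.1062 kg·m².
T = 2π√(I/(mgd)) = 2π√(0.1062/(2.95 × 3.69 × 0.147)) = 1.62 s.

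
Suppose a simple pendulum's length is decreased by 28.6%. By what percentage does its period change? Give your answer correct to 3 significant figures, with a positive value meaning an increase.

-15.5%

T ∝ √L, so T'/T = √(0.7140) = 0.8450.
Percentage change in T = (0.8450 − 1) × 100% = -15.5%.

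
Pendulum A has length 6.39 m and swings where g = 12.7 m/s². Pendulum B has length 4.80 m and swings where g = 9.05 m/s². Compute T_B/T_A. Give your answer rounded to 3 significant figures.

1.03

T = 2π√(L/g), so T_B/T_A = √((L_B/g_B)/(L_A/g_A)) = √((4.80/9.05)/(6.39/12.7)) = 1.03.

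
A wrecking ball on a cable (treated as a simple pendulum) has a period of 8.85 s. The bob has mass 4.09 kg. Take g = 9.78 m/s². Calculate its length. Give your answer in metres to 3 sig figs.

From T = 2π√(L/g), L = gT²/(4π²) = 9.78 × 8.850²/(4π²) = 19.4 m.

19.4 m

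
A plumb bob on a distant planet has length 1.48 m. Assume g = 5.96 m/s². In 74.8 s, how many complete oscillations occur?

23

T = 2π√(L/g) = 2π√(1.48/5.96) = 3.131 s.
Number of complete oscillations = ⌊74.8/3.131⌋ = ⌊23.89⌋ = 23.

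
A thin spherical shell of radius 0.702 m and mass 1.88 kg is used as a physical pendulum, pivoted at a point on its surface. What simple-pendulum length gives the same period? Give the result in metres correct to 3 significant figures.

The equivalent simple-pendulum length is L_eq = I/(md), where I is about the pivot and d = 0.7020 m.
I_cm = (2/3)mR² = 0.6176 kg·m², so I = I_cm + md² = 0.6176 + 0.9265 = 1.544 kg·m².
L_eq = 1.544/(1.88 × 0.7020) = 1.17 m.

1.17 m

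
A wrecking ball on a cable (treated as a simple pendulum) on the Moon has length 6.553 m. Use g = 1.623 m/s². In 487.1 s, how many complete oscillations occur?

38

T = 2π√(L/g) = 2π√(6.553/1.623) = 12.625 s.
Number of complete oscillations = ⌊487.1/12.625⌋ = ⌊38.581⌋ = 38.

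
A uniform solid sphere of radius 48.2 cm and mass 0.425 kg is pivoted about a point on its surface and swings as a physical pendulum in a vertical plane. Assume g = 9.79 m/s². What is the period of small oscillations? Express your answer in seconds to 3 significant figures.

I_cm = (2/5)mr² = 0.03950 kg·m². The pivot is at distance d = 0.482 m from the centre of mass.
By the parallel-axis theorem, I = I_cm + md² = 0.03950 + 0.09874 = 0.1382 kg·m².
T = 2π√(I/(mgd)) = 2π√(0.1382/(0.425 × 9.79 × 0.482)) = 1.65 s.

1.65 s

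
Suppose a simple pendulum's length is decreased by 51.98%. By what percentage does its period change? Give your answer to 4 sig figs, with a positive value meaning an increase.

-30.70%

T ∝ √L, so T'/T = √(0.48020) = 0.69296.
Percentage change in T = (0.69296 − 1) × 100% = -30.70%.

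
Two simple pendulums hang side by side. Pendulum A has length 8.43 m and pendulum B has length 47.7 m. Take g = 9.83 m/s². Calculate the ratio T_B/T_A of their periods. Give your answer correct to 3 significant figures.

2.38

T ∝ √L, so T_B/T_A = √(L_B/L_A) = √(47.7/8.43) = 2.38.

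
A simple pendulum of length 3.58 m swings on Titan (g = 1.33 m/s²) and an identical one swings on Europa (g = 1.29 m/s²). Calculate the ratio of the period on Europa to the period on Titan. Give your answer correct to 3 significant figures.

T ∝ 1/√g, so T₂/T₁ = √(g₁/g₂) = √(1.33/1.29) = 1.02.

1.02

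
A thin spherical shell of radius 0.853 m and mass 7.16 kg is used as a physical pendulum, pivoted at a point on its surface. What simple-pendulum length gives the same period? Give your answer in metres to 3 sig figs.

The equivalent simple-pendulum length is L_eq = I/(md), where I is about the pivot and d = 0.8530 m.
I_cm = (2/3)mR² = 3.473 kg·m², so I = I_cm + md² = 3.473 + 5.210 = 8.683 kg·m².
L_eq = 8.683/(7.16 × 0.8530) = 1.42 m.

1.42 m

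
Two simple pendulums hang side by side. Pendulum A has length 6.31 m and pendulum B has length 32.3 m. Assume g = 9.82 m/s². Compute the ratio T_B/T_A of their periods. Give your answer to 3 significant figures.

T ∝ √L, so T_B/T_A = √(L_B/L_A) = √(32.3/6.31) = 2.26.

2.26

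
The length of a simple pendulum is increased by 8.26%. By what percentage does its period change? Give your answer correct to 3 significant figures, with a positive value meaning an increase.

T ∝ √L, so T'/T = √(1.083) = 1.040.
Percentage change in T = (1.040 − 1) × 100% = 4.05%.

4.05%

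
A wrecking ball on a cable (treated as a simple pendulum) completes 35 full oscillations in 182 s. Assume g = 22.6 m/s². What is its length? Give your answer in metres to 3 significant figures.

15.5 m

T = 182/35 = 5.200 s.
From T = 2π√(L/g), L = gT²/(4π²) = 22.6 × 5.200²/(4π²) = 15.5 m.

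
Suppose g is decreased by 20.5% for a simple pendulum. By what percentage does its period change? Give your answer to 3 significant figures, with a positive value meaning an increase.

12.2%

T ∝ 1/√g, so T'/T = 1/√(0.7950) = 1.122.
Percentage change in T = (1.122 − 1) × 100% = 12.2%.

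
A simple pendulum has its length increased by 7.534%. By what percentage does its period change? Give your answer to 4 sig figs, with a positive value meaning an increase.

T ∝ √L, so T'/T = √(1.0753) = 1.0370.
Percentage change in T = (1.0370 − 1) × 100% = 3.699%.

3.699%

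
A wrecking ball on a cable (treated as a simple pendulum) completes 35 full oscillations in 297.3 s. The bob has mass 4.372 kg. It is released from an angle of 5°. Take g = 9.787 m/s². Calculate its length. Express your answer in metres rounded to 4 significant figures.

T = 297.3/35 = 8.4943 s.
From T = 2π√(L/g), L = gT²/(4π²) = 9.787 × 8.4943²/(4π²) = 17.89 m.

17.89 m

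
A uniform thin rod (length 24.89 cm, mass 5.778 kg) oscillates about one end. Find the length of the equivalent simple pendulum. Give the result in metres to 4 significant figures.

The equivalent simple-pendulum length is L_eq = I/(md), where I is about the pivot and d = 0.12445 m.
I_cm = (1/12)mL² = 0.029830 kg·m², so I = I_cm + md² = 0.029830 + 0.089489 = 0.11932 kg·m².
L_eq = 0.11932/(5.778 × 0.12445) = 0.1659 m.

0.1659 m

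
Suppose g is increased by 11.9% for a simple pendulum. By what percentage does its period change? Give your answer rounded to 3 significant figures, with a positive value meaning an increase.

T ∝ 1/√g, so T'/T = 1/√(1.119) = 0.9453.
Percentage change in T = (0.9453 − 1) × 100% = -5.47%.

-5.47%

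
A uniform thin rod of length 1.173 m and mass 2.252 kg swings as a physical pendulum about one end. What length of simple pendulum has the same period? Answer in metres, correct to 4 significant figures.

The equivalent simple-pendulum length is L_eq = I/(md), where I is about the pivot and d = 0.58650 m.
I_cm = (1/12)mL² = 0.25822 kg·m², so I = I_cm + md² = 0.25822 + 0.77465 = 1.0329 kg·m².
L_eq = 1.0329/(2.252 × 0.58650) = 0.7820 m.

0.7820 m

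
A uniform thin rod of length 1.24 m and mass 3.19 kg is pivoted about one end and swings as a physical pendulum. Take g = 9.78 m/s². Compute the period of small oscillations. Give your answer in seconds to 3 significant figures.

1.83 s

For a physical pendulum T = 2π√(I/(mgd)), with d = 0.6200 m from pivot to centre of mass.
I_cm = mL²/12 = 3.19 × 1.24²/12 = 0.4087 kg·m²; I = I_cm + md² = 0.4087 + 3.19 × 0.6200² = 1.635 kg·m².
T = 2π√(1.635/(3.19 × 9.78 × 0.6200)) = 1.83 s.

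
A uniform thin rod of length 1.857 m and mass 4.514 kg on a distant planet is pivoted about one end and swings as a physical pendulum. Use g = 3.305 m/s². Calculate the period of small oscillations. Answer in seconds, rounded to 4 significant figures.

3.846 s

For a physical pendulum T = 2π√(I/(mgd)), with d = 0.92850 m from pivot to centre of mass.
I_cm = mL²/12 = 4.514 × 1.857²/12 = 1.2972 kg·m²; I = I_cm + md² = 1.2972 + 4.514 × 0.92850² = 5.1888 kg·m².
T = 2π√(5.1888/(4.514 × 3.305 × 0.92850)) = 3.846 s.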